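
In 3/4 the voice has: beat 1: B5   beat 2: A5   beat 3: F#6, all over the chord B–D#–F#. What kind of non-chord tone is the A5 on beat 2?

Escape tone.

The harmony at that moment is B major triad (B, D#, F#); A5 is not a chord tone.
It is approached by step down from B5 and left by leap up to F#6.
Step in, leap out, on a weak beat — an escape tone.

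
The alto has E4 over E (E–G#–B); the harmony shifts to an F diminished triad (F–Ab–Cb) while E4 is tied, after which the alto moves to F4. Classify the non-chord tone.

The harmony at that moment is F diminished triad (F, Ab, Cb); E4 is not a chord tone.
It is held over (the same pitch as the preceding E4) and left by step up to F4.
Held over from the previous chord and resolving up by step — a retardation.

E4 is a retardation.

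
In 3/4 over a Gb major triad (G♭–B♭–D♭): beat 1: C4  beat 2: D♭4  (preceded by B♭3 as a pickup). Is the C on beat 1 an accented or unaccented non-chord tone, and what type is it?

The harmony at that moment is G♭ major triad (G♭, B♭, D♭); C4 is not a chord tone.
It is approached by step up from B♭3 and left by step up to D♭4.
Step in, step out in the same direction — a passing tone.
It falls on the downbeat, so it is accented.

Accented passing tone.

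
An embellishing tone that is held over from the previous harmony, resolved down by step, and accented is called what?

Suspension.

Approach: by preparation — the pitch is first a chord tone, then held (tied or repeated) while the harmony changes under it. Departure: down by step. Metric position: strong.
A prepared dissonance that resolves downward by step — a suspension. (The same figure resolving upward would be a retardation.)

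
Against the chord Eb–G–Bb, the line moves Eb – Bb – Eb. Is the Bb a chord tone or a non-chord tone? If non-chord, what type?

Eb major triad contains Eb, G, Bb; Bb is the fifth, so it is a chord tone.

Chord tone (the fifth of Eb major triad).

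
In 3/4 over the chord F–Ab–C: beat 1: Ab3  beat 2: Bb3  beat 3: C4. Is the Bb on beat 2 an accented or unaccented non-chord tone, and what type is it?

Unaccented passing tone.

The harmony at that moment is F minor triad (F, Ab, C); Bb3 is not a chord tone.
It is approached by step up from Ab3 and left by step up to C4.
Step in, step out in the same direction — a passing tone.
It falls on a weak beat, so it is unaccented.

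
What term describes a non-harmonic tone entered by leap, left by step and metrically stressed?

Approach: by leap. Departure: by step. Metric position: strong.
Leap in, step out, in a metrically strong position — an appoggiatura. (It is the mirror image of the escape tone, which steps in and leaps out from a weak position.)

Appoggiatura.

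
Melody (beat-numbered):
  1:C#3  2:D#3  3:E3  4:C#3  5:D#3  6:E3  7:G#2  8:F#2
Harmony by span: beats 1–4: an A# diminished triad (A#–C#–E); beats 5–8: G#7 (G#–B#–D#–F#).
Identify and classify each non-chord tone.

D#3 (beat 2) — passing tone; E3 (beat 6) — escape tone.

The harmony at that moment is A# diminished triad (A#, C#, E); D#3 is not a chord tone.
It is approached by step up from C#3 and left by step up to E3.
Step in, step out in the same direction — a passing tone.
The harmony at that moment is G# dominant seventh chord (G#, B#, D#, F#); E3 is not a chord tone.
It is approached by step up from D#3 and left by leap down to G#2.
Step in, leap out — an escape tone.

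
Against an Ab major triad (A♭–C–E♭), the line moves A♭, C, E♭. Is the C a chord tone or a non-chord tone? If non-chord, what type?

Ab major triad contains A♭, C, E♭; C is the third, so it is a chord tone.

Chord tone (the third of Ab major triad).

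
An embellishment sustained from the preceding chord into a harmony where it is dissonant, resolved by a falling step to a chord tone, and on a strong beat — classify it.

Approach: by preparation — the pitch is first a chord tone, then held (tied or repeated) while the harmony changes under it. Departure: down by step. Metric position: strong.
A prepared dissonance that resolves downward by step — a suspension. (The same figure resolving upward would be a retardation.)

Suspension.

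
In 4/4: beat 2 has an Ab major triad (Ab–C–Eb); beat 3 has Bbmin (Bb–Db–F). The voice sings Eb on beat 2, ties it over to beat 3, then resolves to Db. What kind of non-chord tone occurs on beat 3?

The harmony at that moment is Bb minor triad (Bb, Db, F); Eb is not a chord tone.
It is held over (the same pitch as the preceding Eb) and left by step down to Db.
Held over from the previous chord and resolving down by step — a suspension.

Suspension.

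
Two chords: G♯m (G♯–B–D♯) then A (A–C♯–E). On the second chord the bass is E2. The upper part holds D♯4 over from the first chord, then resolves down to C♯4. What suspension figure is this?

7–6 suspension.

At the second chord the bass is E2. The suspended D♯4 lies a seventh above the bass; after resolving down by step to C♯4, the interval above the bass becomes a sixth.
Suspension figures are named by those two intervals: 7–6.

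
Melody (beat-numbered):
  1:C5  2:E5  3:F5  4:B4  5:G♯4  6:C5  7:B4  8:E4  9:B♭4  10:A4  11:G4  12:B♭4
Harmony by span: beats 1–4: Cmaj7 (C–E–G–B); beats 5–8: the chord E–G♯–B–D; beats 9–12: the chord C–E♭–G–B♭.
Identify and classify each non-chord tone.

The harmony at that moment is C major seventh chord (C, E, G, B); F5 is not a chord tone.
It is approached by step up from E5 and left by leap down to B4.
Step in, leap out — an escape tone.
The harmony at that moment is E dominant seventh chord (E, G♯, B, D); C5 is not a chord tone.
It is approached by leap up from G♯4 and left by step down to B4.
Leap in, step out — an appoggiatura.
The harmony at that moment is C minor seventh chord (C, E♭, G, B♭); A4 is not a chord tone.
It is approached by step down from B♭4 and left by step down to G4.
Step in, step out in the same direction — a passing tone.

F5 (beat 3) — escape tone; C5 (beat 6) — appoggiatura; A4 (beat 10) — passing tone.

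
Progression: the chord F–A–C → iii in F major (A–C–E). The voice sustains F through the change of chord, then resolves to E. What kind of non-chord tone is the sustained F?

F is a suspension.

The harmony at that moment is A minor triad (A, C, E); F is not a chord tone.
It is held over (the same pitch as the preceding F) and left by step down to E.
Held over from the previous chord and resolving down by step — a suspension.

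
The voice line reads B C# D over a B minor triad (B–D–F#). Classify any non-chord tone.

The harmony at that moment is B minor triad (B, D, F#); C# is not a chord tone.
It is approached by step up from B and left by step up to D.
Step in, step out in the same direction — a passing tone.

C# is a passing tone.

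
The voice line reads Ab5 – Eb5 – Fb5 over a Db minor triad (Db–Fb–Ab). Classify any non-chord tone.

The harmony at that moment is Db minor triad (Db, Fb, Ab); Eb5 is not a chord tone.
It is approached by leap down from Ab5 and left by step up to Fb5.
Leap in, step out — an appoggiatura.

Eb5 is an appoggiatura.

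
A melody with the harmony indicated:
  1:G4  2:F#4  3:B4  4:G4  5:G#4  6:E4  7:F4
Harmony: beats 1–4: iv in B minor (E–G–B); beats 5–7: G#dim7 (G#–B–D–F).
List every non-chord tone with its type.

F#4 (beat 2) — escape tone; E4 (beat 6) — appoggiatura.

The harmony at that moment is E minor triad (E, G, B); F#4 is not a chord tone.
It is approached by step down from G4 and left by leap up to B4.
Step in, leap out — an escape tone.
The harmony at that moment is G# diminished seventh chord (G#, B, D, F); E4 is not a chord tone.
It is approached by leap down from G#4 and left by step up to F4.
Leap in, step out — an appoggiatura.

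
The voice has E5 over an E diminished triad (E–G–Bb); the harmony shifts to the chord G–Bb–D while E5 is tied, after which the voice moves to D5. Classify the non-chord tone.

E5 is a suspension.

The harmony at that moment is G minor triad (G, Bb, D); E5 is not a chord tone.
It is held over (the same pitch as the preceding E5) and left by step down to D5.
Held over from the previous chord and resolving down by step — a suspension.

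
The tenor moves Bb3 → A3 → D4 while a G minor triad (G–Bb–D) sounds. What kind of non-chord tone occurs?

The harmony at that moment is G minor triad (G, Bb, D); A3 is not a chord tone.
It is approached by step down from Bb3 and left by leap up to D4.
Step in, leap out — an escape tone.

A3 is an escape tone.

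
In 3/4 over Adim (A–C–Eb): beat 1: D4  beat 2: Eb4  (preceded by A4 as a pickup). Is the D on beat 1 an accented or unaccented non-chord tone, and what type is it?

The harmony at that moment is A diminished triad (A, C, Eb); D4 is not a chord tone.
It is approached by leap down from A4 and left by step up to Eb4.
Leap in, step out — an appoggiatura.
It falls on the downbeat, so it is accented.

Accented appoggiatura.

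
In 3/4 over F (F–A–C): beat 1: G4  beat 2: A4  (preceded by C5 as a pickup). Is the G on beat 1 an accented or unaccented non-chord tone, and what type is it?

Accented appoggiatura.

The harmony at that moment is F major triad (F, A, C); G4 is not a chord tone.
It is approached by leap down from C5 and left by step up to A4.
Leap in, step out — an appoggiatura.
It falls on the downbeat, so it is accented.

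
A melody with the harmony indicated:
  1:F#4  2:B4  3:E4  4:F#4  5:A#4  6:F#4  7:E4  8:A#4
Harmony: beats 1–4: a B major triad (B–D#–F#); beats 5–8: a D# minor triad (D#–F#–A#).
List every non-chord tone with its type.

The harmony at that moment is B major triad (B, D#, F#); E4 is not a chord tone.
It is approached by leap down from B4 and left by step up to F#4.
Leap in, step out — an appoggiatura.
The harmony at that moment is D# minor triad (D#, F#, A#); E4 is not a chord tone.
It is approached by step down from F#4 and left by leap up to A#4.
Step in, leap out — an escape tone.

E4 (beat 3) — appoggiatura; E4 (beat 7) — escape tone.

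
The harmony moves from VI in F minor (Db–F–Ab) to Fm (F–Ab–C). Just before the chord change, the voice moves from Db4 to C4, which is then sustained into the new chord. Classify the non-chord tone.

The harmony at that moment is Db major triad (Db, F, Ab); C4 is not a chord tone.
It is approached by step down from Db4 and then sustained as the same pitch into the next harmony.
Arriving early and becoming a chord tone when the harmony changes — an anticipation.

C4 is an anticipation.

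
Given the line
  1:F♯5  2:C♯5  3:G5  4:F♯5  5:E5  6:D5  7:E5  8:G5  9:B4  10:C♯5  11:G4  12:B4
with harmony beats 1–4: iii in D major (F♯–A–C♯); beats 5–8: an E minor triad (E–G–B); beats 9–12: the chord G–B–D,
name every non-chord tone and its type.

G5 (beat 3) — appoggiatura; D5 (beat 6) — neighbor tone; C♯5 (beat 10) — escape tone.

The harmony at that moment is F♯ minor triad (F♯, A, C♯); G5 is not a chord tone.
It is approached by leap up from C♯5 and left by step down to F♯5.
Leap in, step out — an appoggiatura.
The harmony at that moment is E minor triad (E, G, B); D5 is not a chord tone.
It is approached by step down from E5 and left by step up to E5.
Step away and step back to the same note — a neighbor tone (lower neighbor).
The harmony at that moment is G major triad (G, B, D); C♯5 is not a chord tone.
It is approached by step up from B4 and left by leap down to G4.
Step in, leap out — an escape tone.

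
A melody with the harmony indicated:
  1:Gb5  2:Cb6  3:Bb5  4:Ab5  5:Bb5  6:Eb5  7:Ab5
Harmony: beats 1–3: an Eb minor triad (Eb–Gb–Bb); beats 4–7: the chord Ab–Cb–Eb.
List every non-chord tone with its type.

Cb6 (beat 2) — appoggiatura; Bb5 (beat 5) — escape tone.

The harmony at that moment is Eb minor triad (Eb, Gb, Bb); Cb6 is not a chord tone.
It is approached by leap up from Gb5 and left by step down to Bb5.
Leap in, step out — an appoggiatura.
The harmony at that moment is Ab minor triad (Ab, Cb, Eb); Bb5 is not a chord tone.
It is approached by step up from Ab5 and left by leap down to Eb5.
Step in, leap out — an escape tone.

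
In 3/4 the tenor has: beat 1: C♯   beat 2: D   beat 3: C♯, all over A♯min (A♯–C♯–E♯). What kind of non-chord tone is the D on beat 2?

The harmony at that moment is A♯ minor triad (A♯, C♯, E♯); D is not a chord tone.
It is approached by step up from C♯ and left by step down to C♯.
Step away and step back to the same note — a neighbor tone (upper neighbor).

Upper neighbor tone.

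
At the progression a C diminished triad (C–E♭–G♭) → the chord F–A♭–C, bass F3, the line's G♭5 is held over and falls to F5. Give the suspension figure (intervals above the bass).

9–8 suspension.

At the second chord the bass is F3. The suspended G♭5 lies a ninth above the bass; after resolving down by step to F5, the interval above the bass becomes an octave.
Suspension figures are named by those two intervals: 9–8.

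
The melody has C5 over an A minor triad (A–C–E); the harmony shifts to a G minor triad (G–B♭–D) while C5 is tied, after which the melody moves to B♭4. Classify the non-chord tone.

The harmony at that moment is G minor triad (G, B♭, D); C5 is not a chord tone.
It is held over (the same pitch as the preceding C5) and left by step down to B♭4.
Held over from the previous chord and resolving down by step — a suspension.

C5 is a suspension.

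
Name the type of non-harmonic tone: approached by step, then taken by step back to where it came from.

Neighbor tone.

Approach: by step. Departure: by step in the opposite direction, back to the starting pitch.
Stepwise on both sides but reversing to return to the same chord tone — a neighbor tone. (Had it continued onward in the same direction it would be a passing tone instead.)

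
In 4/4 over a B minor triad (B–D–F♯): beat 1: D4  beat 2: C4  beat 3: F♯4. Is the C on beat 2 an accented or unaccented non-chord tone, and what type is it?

The harmony at that moment is B minor triad (B, D, F♯); C4 is not a chord tone.
It is approached by step down from D4 and left by leap up to F♯4.
Step in, leap out — an escape tone.
It falls on a weak beat, so it is unaccented.

Unaccented escape tone.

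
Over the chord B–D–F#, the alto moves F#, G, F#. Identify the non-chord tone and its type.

G is a neighbor tone.

The harmony at that moment is B minor triad (B, D, F#); G is not a chord tone.
It is approached by step up from F# and left by step down to F#.
Step away and step back to the same note — a neighbor tone (upper neighbor).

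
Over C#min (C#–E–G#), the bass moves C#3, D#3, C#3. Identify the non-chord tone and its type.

D#3 is a neighbor tone.

The harmony at that moment is C# minor triad (C#, E, G#); D#3 is not a chord tone.
It is approached by step up from C#3 and left by step down to C#3.
Step away and step back to the same note — a neighbor tone (upper neighbor).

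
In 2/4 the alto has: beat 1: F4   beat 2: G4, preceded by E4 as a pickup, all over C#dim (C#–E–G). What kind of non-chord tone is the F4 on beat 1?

The harmony at that moment is C# diminished triad (C#, E, G); F4 is not a chord tone.
It is approached by step up from E4 and left by step up to G4.
Step in, step out in the same direction — a passing tone.

Passing tone.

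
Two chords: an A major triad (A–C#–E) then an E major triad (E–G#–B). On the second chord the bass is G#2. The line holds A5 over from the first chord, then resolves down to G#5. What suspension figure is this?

At the second chord the bass is G#2. The suspended A5 lies a ninth above the bass; after resolving down by step to G#5, the interval above the bass becomes an octave.
Suspension figures are named by those two intervals: 9–8.

9–8 suspension.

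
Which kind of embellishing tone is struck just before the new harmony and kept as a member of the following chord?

Anticipation.

Approach: ahead of the chord change (typically by step), so it is dissonant against the current harmony. Departure: none — the same pitch is restated or held and is a chord tone of the new harmony.
Dissonant first, consonant once the harmony catches up: the note simply arrives early — an anticipation. (The reverse timing, consonant first and dissonant after the change, would be a suspension or retardation.)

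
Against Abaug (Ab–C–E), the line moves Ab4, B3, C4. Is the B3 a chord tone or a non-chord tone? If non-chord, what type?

Non-chord tone — an appoggiatura.

The harmony at that moment is Ab augmented triad (Ab, C, E); B3 is not a chord tone.
It is approached by leap down from Ab4 and left by step up to C4.
Leap in, step out — an appoggiatura.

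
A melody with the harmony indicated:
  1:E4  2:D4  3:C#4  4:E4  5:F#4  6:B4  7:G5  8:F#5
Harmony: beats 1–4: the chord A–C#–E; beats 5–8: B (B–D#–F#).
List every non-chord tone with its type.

The harmony at that moment is A major triad (A, C#, E); D4 is not a chord tone.
It is approached by step down from E4 and left by step down to C#4.
Step in, step out in the same direction — a passing tone.
The harmony at that moment is B major triad (B, D#, F#); G5 is not a chord tone.
It is approached by leap up from B4 and left by step down to F#5.
Leap in, step out — an appoggiatura.

D4 (beat 2) — passing tone; G5 (beat 7) — appoggiatura.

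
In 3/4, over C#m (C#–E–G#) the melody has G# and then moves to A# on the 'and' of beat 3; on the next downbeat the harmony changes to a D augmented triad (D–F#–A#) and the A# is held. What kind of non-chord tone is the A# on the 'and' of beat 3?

Anticipation.

The harmony at that moment is C# minor triad (C#, E, G#); A# is not a chord tone.
It is approached by step up from G# and then sustained as the same pitch into the next harmony.
Arriving early and becoming a chord tone when the harmony changes — an anticipation.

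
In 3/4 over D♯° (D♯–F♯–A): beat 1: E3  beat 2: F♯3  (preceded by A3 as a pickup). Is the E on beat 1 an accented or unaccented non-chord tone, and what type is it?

Accented appoggiatura.

The harmony at that moment is D♯ diminished triad (D♯, F♯, A); E3 is not a chord tone.
It is approached by leap down from A3 and left by step up to F♯3.
Leap in, step out — an appoggiatura.
It falls on the downbeat, so it is accented.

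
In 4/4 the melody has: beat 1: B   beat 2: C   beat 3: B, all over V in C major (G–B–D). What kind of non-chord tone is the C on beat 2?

Upper neighbor tone.

The harmony at that moment is G major triad (G, B, D); C is not a chord tone.
It is approached by step up from B and left by step down to B.
Step away and step back to the same note — a neighbor tone (upper neighbor).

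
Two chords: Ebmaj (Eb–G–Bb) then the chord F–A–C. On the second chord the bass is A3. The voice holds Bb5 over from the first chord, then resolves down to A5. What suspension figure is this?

At the second chord the bass is A3. The suspended Bb5 lies a ninth above the bass; after resolving down by step to A5, the interval above the bass becomes an octave.
Suspension figures are named by those two intervals: 9–8.

9–8 suspension.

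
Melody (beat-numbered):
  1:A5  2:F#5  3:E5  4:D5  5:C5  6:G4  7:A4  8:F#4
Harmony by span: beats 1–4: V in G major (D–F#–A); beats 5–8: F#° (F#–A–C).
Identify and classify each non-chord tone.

The harmony at that moment is D major triad (D, F#, A); E5 is not a chord tone.
It is approached by step down from F#5 and left by step down to D5.
Step in, step out in the same direction — a passing tone.
The harmony at that moment is F# diminished triad (F#, A, C); G4 is not a chord tone.
It is approached by leap down from C5 and left by step up to A4.
Leap in, step out — an appoggiatura.

E5 (beat 3) — passing tone; G4 (beat 6) — appoggiatura.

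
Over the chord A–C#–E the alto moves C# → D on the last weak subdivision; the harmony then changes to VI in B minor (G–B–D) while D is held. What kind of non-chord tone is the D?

The harmony at that moment is A major triad (A, C#, E); D is not a chord tone.
It is approached by step up from C# and then sustained as the same pitch into the next harmony.
Arriving early and becoming a chord tone when the harmony changes — an anticipation.

D is an anticipation.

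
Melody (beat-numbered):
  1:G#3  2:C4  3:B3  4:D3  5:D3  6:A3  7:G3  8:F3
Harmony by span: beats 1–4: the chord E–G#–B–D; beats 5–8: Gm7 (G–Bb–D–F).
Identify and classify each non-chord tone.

C4 (beat 2) — appoggiatura; A3 (beat 6) — appoggiatura.

The harmony at that moment is E dominant seventh chord (E, G#, B, D); C4 is not a chord tone.
It is approached by leap up from G#3 and left by step down to B3.
Leap in, step out — an appoggiatura.
The harmony at that moment is G minor seventh chord (G, Bb, D, F); A3 is not a chord tone.
It is approached by leap up from D3 and left by step down to G3.
Leap in, step out — an appoggiatura.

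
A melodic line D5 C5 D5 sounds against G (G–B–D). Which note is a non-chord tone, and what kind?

The harmony at that moment is G major triad (G, B, D); C5 is not a chord tone.
It is approached by step down from D5 and left by step up to D5.
Step away and step back to the same note — a neighbor tone (lower neighbor).

C5 is a neighbor tone.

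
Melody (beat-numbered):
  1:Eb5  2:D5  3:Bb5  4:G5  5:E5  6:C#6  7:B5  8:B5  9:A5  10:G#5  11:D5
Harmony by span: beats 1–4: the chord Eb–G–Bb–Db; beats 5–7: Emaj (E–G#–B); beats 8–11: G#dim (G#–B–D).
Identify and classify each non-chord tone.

D5 (beat 2) — escape tone; C#6 (beat 6) — appoggiatura; A5 (beat 9) — passing tone.

The harmony at that moment is Eb dominant seventh chord (Eb, G, Bb, Db); D5 is not a chord tone.
It is approached by step down from Eb5 and left by leap up to Bb5.
Step in, leap out — an escape tone.
The harmony at that moment is E major triad (E, G#, B); C#6 is not a chord tone.
It is approached by leap up from E5 and left by step down to B5.
Leap in, step out — an appoggiatura.
The harmony at that moment is G# diminished triad (G#, B, D); A5 is not a chord tone.
It is approached by step down from B5 and left by step down to G#5.
Step in, step out in the same direction — a passing tone.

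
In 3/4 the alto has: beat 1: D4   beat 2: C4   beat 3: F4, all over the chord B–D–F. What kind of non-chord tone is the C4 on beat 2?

Escape tone.

The harmony at that moment is B diminished triad (B, D, F); C4 is not a chord tone.
It is approached by step down from D4 and left by leap up to F4.
Step in, leap out, on a weak beat — an escape tone.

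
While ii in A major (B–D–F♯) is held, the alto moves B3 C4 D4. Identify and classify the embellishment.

C4 is a passing tone.

The harmony at that moment is B minor triad (B, D, F♯); C4 is not a chord tone.
It is approached by step up from B3 and left by step up to D4.
Step in, step out in the same direction — a passing tone.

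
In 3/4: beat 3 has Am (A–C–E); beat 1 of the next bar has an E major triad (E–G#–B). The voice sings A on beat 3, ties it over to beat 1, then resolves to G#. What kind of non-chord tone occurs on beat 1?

The harmony at that moment is E major triad (E, G#, B); A is not a chord tone.
It is held over (the same pitch as the preceding A) and left by step down to G#.
Held over from the previous chord and resolving down by step — a suspension.

Suspension.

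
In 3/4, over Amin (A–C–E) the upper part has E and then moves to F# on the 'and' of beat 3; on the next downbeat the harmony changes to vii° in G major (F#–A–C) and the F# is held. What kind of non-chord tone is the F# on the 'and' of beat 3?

The harmony at that moment is A minor triad (A, C, E); F# is not a chord tone.
It is approached by step up from E and then sustained as the same pitch into the next harmony.
Arriving early and becoming a chord tone when the harmony changes — an anticipation.

Anticipation.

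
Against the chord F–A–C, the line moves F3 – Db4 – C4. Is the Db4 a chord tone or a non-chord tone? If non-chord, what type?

The harmony at that moment is F major triad (F, A, C); Db4 is not a chord tone.
It is approached by leap up from F3 and left by step down to C4.
Leap in, step out — an appoggiatura.

Non-chord tone — an appoggiatura.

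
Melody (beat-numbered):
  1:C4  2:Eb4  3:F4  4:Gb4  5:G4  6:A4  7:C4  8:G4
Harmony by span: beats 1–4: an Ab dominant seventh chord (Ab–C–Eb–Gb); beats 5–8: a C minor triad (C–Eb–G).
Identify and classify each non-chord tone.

F4 (beat 3) — passing tone; A4 (beat 6) — escape tone.

The harmony at that moment is Ab dominant seventh chord (Ab, C, Eb, Gb); F4 is not a chord tone.
It is approached by step up from Eb4 and left by step up to Gb4.
Step in, step out in the same direction — a passing tone.
The harmony at that moment is C minor triad (C, Eb, G); A4 is not a chord tone.
It is approached by step up from G4 and left by leap down to C4.
Step in, leap out — an escape tone.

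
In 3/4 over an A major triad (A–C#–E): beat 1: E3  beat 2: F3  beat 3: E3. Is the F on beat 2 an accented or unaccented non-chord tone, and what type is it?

The harmony at that moment is A major triad (A, C#, E); F3 is not a chord tone.
It is approached by step up from E3 and left by step down to E3.
Step away and step back to the same note — a neighbor tone (upper neighbor).
It falls on a weak beat, so it is unaccented.

Unaccented neighbor tone.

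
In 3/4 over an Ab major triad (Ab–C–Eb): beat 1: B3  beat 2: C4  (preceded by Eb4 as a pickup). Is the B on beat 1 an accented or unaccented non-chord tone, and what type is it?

The harmony at that moment is Ab major triad (Ab, C, Eb); B3 is not a chord tone.
It is approached by leap down from Eb4 and left by step up to C4.
Leap in, step out — an appoggiatura.
It falls on the downbeat, so it is accented.

Accented appoggiatura.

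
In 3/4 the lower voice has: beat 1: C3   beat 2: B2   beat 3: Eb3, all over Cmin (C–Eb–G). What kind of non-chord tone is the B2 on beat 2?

The harmony at that moment is C minor triad (C, Eb, G); B2 is not a chord tone.
It is approached by step down from C3 and left by leap up to Eb3.
Step in, leap out, on a weak beat — an escape tone.

Escape tone.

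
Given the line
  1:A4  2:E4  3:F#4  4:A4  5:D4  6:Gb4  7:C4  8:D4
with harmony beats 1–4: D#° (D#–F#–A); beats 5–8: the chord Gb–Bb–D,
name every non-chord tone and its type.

E4 (beat 2) — appoggiatura; C4 (beat 7) — appoggiatura.

The harmony at that moment is D# diminished triad (D#, F#, A); E4 is not a chord tone.
It is approached by leap down from A4 and left by step up to F#4.
Leap in, step out — an appoggiatura.
The harmony at that moment is Gb augmented triad (Gb, Bb, D); C4 is not a chord tone.
It is approached by leap down from Gb4 and left by step up to D4.
Leap in, step out — an appoggiatura.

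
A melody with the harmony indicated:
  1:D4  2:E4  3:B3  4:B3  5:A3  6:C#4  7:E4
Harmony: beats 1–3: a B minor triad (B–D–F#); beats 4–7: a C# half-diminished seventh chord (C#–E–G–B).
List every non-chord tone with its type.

E4 (beat 2) — escape tone; A3 (beat 5) — escape tone.

The harmony at that moment is B minor triad (B, D, F#); E4 is not a chord tone.
It is approached by step up from D4 and left by leap down to B3.
Step in, leap out — an escape tone.
The harmony at that moment is C# half-diminished seventh chord (C#, E, G, B); A3 is not a chord tone.
It is approached by step down from B3 and left by leap up to C#4.
Step in, leap out — an escape tone.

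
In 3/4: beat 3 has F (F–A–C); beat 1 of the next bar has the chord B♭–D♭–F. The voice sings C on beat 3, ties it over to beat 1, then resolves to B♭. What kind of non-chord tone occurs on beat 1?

Suspension.

The harmony at that moment is B♭ minor triad (B♭, D♭, F); C is not a chord tone.
It is held over (the same pitch as the preceding C) and left by step down to B♭.
Held over from the previous chord and resolving down by step — a suspension.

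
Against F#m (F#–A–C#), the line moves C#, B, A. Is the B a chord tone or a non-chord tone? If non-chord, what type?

Non-chord tone — a passing tone.

The harmony at that moment is F# minor triad (F#, A, C#); B is not a chord tone.
It is approached by step down from C# and left by step down to A.
Step in, step out in the same direction — a passing tone.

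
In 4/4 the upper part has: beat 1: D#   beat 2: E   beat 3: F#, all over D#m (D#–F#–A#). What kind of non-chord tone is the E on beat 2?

The harmony at that moment is D# minor triad (D#, F#, A#); E is not a chord tone.
It is approached by step up from D# and left by step up to F#.
Step in, step out in the same direction — a passing tone.

Passing tone.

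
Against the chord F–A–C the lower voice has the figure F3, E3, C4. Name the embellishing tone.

The harmony at that moment is F major triad (F, A, C); E3 is not a chord tone.
It is approached by step down from F3 and left by leap up to C4.
Step in, leap out — an escape tone.

E3 is an escape tone.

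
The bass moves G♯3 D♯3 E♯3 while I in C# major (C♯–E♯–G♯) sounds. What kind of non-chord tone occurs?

D♯3 is an appoggiatura.

The harmony at that moment is C♯ major triad (C♯, E♯, G♯); D♯3 is not a chord tone.
It is approached by leap down from G♯3 and left by step up to E♯3.
Leap in, step out — an appoggiatura.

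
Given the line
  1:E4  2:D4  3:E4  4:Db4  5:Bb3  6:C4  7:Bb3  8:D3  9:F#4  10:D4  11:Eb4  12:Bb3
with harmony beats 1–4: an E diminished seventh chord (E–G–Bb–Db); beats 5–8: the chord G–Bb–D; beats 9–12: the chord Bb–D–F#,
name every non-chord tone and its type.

D4 (beat 2) — neighbor tone; C4 (beat 6) — neighbor tone; Eb4 (beat 11) — escape tone.

The harmony at that moment is E diminished seventh chord (E, G, Bb, Db); D4 is not a chord tone.
It is approached by step down from E4 and left by step up to E4.
Step away and step back to the same note — a neighbor tone (lower neighbor).
The harmony at that moment is G minor triad (G, Bb, D); C4 is not a chord tone.
It is approached by step up from Bb3 and left by step down to Bb3.
Step away and step back to the same note — a neighbor tone (upper neighbor).
The harmony at that moment is Bb augmented triad (Bb, D, F#); Eb4 is not a chord tone.
It is approached by step up from D4 and left by leap down to Bb3.
Step in, leap out — an escape tone.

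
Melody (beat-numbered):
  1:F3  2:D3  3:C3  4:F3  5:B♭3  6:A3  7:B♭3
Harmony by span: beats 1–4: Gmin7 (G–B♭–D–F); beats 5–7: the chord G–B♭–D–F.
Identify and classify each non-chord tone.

The harmony at that moment is G minor seventh chord (G, B♭, D, F); C3 is not a chord tone.
It is approached by step down from D3 and left by leap up to F3.
Step in, leap out — an escape tone.
The harmony at that moment is G minor seventh chord (G, B♭, D, F); A3 is not a chord tone.
It is approached by step down from B♭3 and left by step up to B♭3.
Step away and step back to the same note — a neighbor tone (lower neighbor).

C3 (beat 3) — escape tone; A3 (beat 6) — neighbor tone.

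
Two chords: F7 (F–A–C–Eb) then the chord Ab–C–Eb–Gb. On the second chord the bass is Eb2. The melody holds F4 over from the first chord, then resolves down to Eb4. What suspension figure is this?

9–8 suspension.

At the second chord the bass is Eb2. The suspended F4 lies a ninth above the bass; after resolving down by step to Eb4, the interval above the bass becomes an octave.
Suspension figures are named by those two intervals: 9–8.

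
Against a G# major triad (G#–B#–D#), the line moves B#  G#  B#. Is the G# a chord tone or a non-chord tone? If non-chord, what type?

Chord tone (the root of G# major triad).

G# major triad contains G#, B#, D#; G# is the root, so it is a chord tone.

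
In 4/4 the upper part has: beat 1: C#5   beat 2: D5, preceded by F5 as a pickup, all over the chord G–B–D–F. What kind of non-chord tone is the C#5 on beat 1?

Appoggiatura.

The harmony at that moment is G dominant seventh chord (G, B, D, F); C#5 is not a chord tone.
It is approached by leap down from F5 and left by step up to D5.
Leap in, step out, metrically accented — an appoggiatura.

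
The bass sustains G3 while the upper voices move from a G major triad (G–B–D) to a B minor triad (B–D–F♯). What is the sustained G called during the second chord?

Pedal tone (pedal point).

The harmony at that moment is B minor triad (B, D, F♯); G3 is not a chord tone.
It is held over (the same pitch as the preceding G3) and then sustained as the same pitch into the next harmony.
Sustained through a change of harmony — a pedal tone.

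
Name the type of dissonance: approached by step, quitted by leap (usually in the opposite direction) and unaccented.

Escape tone.

Approach: by step. Departure: by leap. Metric position: weak.
Step in, leap out, from a weak position — an escape tone (échappée). (It is the mirror image of the appoggiatura, which leaps in and steps out on a strong beat.)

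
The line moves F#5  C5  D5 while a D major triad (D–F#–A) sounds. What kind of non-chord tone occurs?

The harmony at that moment is D major triad (D, F#, A); C5 is not a chord tone.
It is approached by leap down from F#5 and left by step up to D5.
Leap in, step out — an appoggiatura.

C5 is an appoggiatura.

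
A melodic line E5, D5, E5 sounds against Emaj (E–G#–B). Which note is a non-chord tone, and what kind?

The harmony at that moment is E major triad (E, G#, B); D5 is not a chord tone.
It is approached by step down from E5 and left by step up to E5.
Step away and step back to the same note — a neighbor tone (lower neighbor).

D5 is a neighbor tone.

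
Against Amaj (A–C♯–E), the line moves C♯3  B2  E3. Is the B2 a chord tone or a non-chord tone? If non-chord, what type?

The harmony at that moment is A major triad (A, C♯, E); B2 is not a chord tone.
It is approached by step down from C♯3 and left by leap up to E3.
Step in, leap out — an escape tone.

Non-chord tone — an escape tone.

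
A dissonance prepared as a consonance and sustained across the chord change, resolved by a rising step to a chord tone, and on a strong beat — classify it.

Retardation.

Approach: by preparation — the pitch is first a chord tone, then held (tied or repeated) while the harmony changes under it. Departure: up by step. Metric position: strong.
A prepared dissonance that resolves upward by step — a retardation. (The same figure resolving downward would be a suspension.)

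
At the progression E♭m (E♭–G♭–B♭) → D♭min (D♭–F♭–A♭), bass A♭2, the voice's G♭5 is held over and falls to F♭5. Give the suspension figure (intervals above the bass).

At the second chord the bass is A♭2. The suspended G♭5 lies a seventh above the bass; after resolving down by step to F♭5, the interval above the bass becomes a sixth.
Suspension figures are named by those two intervals: 7–6.

7–6 suspension.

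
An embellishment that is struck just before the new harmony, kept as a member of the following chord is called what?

Anticipation.

Approach: ahead of the chord change (typically by step), so it is dissonant against the current harmony. Departure: none — the same pitch is restated or held and is a chord tone of the new harmony.
Dissonant first, consonant once the harmony catches up: the note simply arrives early — an anticipation. (The reverse timing, consonant first and dissonant after the change, would be a suspension or retardation.)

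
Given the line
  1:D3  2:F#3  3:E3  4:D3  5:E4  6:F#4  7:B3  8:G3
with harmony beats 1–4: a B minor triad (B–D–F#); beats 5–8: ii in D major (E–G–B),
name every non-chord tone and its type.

The harmony at that moment is B minor triad (B, D, F#); E3 is not a chord tone.
It is approached by step down from F#3 and left by step down to D3.
Step in, step out in the same direction — a passing tone.
The harmony at that moment is E minor triad (E, G, B); F#4 is not a chord tone.
It is approached by step up from E4 and left by leap down to B3.
Step in, leap out — an escape tone.

E3 (beat 3) — passing tone; F#4 (beat 6) — escape tone.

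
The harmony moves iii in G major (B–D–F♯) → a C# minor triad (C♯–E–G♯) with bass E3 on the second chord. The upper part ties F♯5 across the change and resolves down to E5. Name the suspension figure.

At the second chord the bass is E3. The suspended F♯5 lies a ninth above the bass; after resolving down by step to E5, the interval above the bass becomes an octave.
Suspension figures are named by those two intervals: 9–8.

9–8 suspension.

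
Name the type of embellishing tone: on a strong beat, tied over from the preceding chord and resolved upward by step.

Approach: by preparation — the pitch is first a chord tone, then held (tied or repeated) while the harmony changes under it. Departure: up by step. Metric position: strong.
A prepared dissonance that resolves upward by step — a retardation. (The same figure resolving downward would be a suspension.)

Retardation.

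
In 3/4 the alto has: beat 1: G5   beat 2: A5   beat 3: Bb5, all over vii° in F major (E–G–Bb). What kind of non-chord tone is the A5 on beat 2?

Passing tone.

The harmony at that moment is E diminished triad (E, G, Bb); A5 is not a chord tone.
It is approached by step up from G5 and left by step up to Bb5.
Step in, step out in the same direction — a passing tone.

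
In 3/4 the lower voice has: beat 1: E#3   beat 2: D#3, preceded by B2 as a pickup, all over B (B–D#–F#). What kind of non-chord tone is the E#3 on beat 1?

The harmony at that moment is B major triad (B, D#, F#); E#3 is not a chord tone.
It is approached by leap up from B2 and left by step down to D#3.
Leap in, step out, metrically accented — an appoggiatura.

Appoggiatura.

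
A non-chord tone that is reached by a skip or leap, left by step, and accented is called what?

Appoggiatura.

Approach: by leap. Departure: by step. Metric position: strong.
Leap in, step out, in a metrically strong position — an appoggiatura. (It is the mirror image of the escape tone, which steps in and leaps out from a weak position.)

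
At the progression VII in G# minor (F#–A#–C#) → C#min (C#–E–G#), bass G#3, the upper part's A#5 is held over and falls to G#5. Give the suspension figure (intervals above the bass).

At the second chord the bass is G#3. The suspended A#5 lies a ninth above the bass; after resolving down by step to G#5, the interval above the bass becomes an octave.
Suspension figures are named by those two intervals: 9–8.

9–8 suspension.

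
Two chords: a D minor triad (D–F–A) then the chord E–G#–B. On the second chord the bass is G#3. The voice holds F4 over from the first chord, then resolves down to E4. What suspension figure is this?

At the second chord the bass is G#3. The suspended F4 lies a seventh above the bass; after resolving down by step to E4, the interval above the bass becomes a sixth.
Suspension figures are named by those two intervals: 7–6.

7–6 suspension.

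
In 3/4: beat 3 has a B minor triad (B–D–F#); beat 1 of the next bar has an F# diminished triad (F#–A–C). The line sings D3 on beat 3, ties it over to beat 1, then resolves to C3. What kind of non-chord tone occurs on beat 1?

Suspension.

The harmony at that moment is F# diminished triad (F#, A, C); D3 is not a chord tone.
It is held over (the same pitch as the preceding D3) and left by step down to C3.
Held over from the previous chord and resolving down by step — a suspension.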